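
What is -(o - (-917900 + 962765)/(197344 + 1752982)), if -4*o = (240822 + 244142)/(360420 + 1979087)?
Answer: 341421456121/4562801329282 ≈ 0.074827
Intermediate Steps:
o = -121241/2339507 (o = -(240822 + 244142)/(4*(360420 + 1979087)) = -121241/2339507 ≈ -0.051823)
-(o - (-917900 + 962765)/(197344 + 1752982)) = -(-121241/2339507 - (-917900 + 962765)/(197344 + 1752982)) = -(-121241/2339507 - 44865/1950326) = -1*(-341421456121/4562801329282) = 341421456121/4562801329282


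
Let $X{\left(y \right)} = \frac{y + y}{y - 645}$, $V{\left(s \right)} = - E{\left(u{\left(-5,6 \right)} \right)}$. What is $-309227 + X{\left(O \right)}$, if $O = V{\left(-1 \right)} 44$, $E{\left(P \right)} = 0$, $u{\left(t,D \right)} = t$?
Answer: $-309227$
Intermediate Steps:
$V{\left(s \right)} = 0$ ($V{\left(s \right)} = \left(-1\right) 0 = 0$)
$O = 0$ ($O = 0 \cdot 44 = 0$)
$X{\left(y \right)} = \frac{2 y}{-645 + y}$
$-309227 + X{\left(O \right)} = -309227 + 2 \cdot 0 \frac{1}{-645 + 0} = -309227 + 2 \cdot 0 \frac{1}{-645} = -309227 + 2 \cdot 0 \left(- \frac{1}{645}\right) = -309227 + 0 = -309227$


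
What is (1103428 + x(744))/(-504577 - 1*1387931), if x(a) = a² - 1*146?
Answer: -828409/946254 ≈ -0.87546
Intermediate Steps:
x(a) = -146 + a² (x(a) = a² - 146 = -146 + a²)
(1103428 + x(744))/(-504577 - 1*1387931) = (1103428 + (-146 + 744²))/(-504577 - 1*1387931) = (1103428 + (-146 + 553536))/(-504577 - 1387931) = (1103428 + 553390)/(-1892508) = 1656818*(-1/1892508) = -828409/946254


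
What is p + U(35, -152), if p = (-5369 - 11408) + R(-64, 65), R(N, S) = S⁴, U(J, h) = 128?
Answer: 17833976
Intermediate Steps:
p = 17833848 (p = (-5369 - 11408) + 65⁴ = -16777 + 17850625 = 17833848)
p + U(35, -152) = 17833848 + 128 = 17833976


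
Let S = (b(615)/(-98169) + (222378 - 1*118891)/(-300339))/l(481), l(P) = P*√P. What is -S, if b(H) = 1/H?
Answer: 77134786564*√481/51792437081953165 ≈ 3.2663e-5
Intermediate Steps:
l(P) = P^(3/2)
S = -77134786564*√481/51792437081953165 (S = (1/(615*(-98169)) + (222378 - 1*118891)/(-300339))/(481^(3/2)) = ((1/615)*(-1/98169) + (222378 - 118891)*(-1/300339))/((481*√481)) = (-1/60373935 + 103487*(-1/300339))*(√481/231361) = (-1/60373935 - 103487/300339)*(√481/231361) = -77134786564*√481/51792437081953165 ≈ -3.2663e-5)
-S = -(-77134786564)*√481/51792437081953165 = 77134786564*√481/51792437081953165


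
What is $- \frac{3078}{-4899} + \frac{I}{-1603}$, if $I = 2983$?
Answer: $- \frac{3226561}{2617699} \approx -1.2326$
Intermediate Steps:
$- \frac{3078}{-4899} + \frac{I}{-1603} = - \frac{3078}{-4899} + \frac{2983}{-1603} = \left(-3078\right) \left(- \frac{1}{4899}\right) + 2983 \left(- \frac{1}{1603}\right) = \frac{1026}{1633} - \frac{2983}{1603} = - \frac{3226561}{2617699}$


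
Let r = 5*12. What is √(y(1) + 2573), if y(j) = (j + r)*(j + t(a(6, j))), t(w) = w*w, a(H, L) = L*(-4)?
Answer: 19*√10 ≈ 60.083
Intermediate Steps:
r = 60
a(H, L) = -4*L
t(w) = w²
y(j) = (60 + j)*(j + 16*j²) (y(j) = (j + 60)*(j + (-4*j)²) = (60 + j)*(j + 16*j²))
√(y(1) + 2573) = √(1*(60 + 16*1² + 961*1) + 2573) = √(1*(60 + 16*1 + 961) + 2573) = √(1*(60 + 16 + 961) + 2573) = √(1*1037 + 2573) = √(1037 + 2573) = √3610 = 19*√10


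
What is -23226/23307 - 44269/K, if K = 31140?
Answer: -585011741/241926660 ≈ -2.4181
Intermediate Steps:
-23226/23307 - 44269/K = -23226/23307 - 44269/31140 = -23226*1/23307 - 44269*1/31140 = -7742/7769 - 44269/31140 = -585011741/241926660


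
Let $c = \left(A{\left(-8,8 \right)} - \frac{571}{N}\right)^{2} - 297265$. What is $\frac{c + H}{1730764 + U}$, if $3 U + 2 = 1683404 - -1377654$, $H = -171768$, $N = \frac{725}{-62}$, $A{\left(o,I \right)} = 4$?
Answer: $- \frac{245068427421}{1446055347500} \approx -0.16947$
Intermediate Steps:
$N = - \frac{725}{62}$ ($N = 725 \left(- \frac{1}{62}\right) = - \frac{725}{62} \approx -11.694$)
$U = 1020352$ ($U = - \frac{2}{3} + \frac{1683404 - -1377654}{3} = - \frac{2}{3} + \frac{1683404 + 1377654}{3} = - \frac{2}{3} + \frac{1}{3} \cdot 3061058 = - \frac{2}{3} + \frac{3061058}{3} = 1020352$)
$c = - \frac{154782872421}{525625}$ ($c = \left(4 - \frac{571}{- \frac{725}{62}}\right)^{2} - 297265 = \left(4 - - \frac{35402}{725}\right)^{2} - 297265 = \left(4 + \frac{35402}{725}\right)^{2} - 297265 = \left(\frac{38302}{725}\right)^{2} - 297265 = \frac{1467043204}{525625} - 297265 = - \frac{154782872421}{525625} \approx -2.9447 \cdot 10^{5}$)
$\frac{c + H}{1730764 + U} = \frac{- \frac{154782872421}{525625} - 171768}{1730764 + 1020352} = - \frac{245068427421}{525625 \cdot 2751116} = \left(- \frac{245068427421}{525625}\right) \frac{1}{2751116} = - \frac{245068427421}{1446055347500}$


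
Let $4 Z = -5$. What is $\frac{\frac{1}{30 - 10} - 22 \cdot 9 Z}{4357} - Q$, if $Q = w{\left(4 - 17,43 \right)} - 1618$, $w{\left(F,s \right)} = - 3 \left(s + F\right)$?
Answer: $\frac{148840071}{87140} \approx 1708.1$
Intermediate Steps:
$Z = - \frac{5}{4}$ ($Z = \frac{1}{4} \left(-5\right) = - \frac{5}{4} \approx -1.25$)
$w{\left(F,s \right)} = - 3 F - 3 s$ ($w{\left(F,s \right)} = - 3 \left(F + s\right) = - 3 F - 3 s$)
$Q = -1708$ ($Q = \left(- 3 \left(4 - 17\right) - 129\right) - 1618 = \left(\left(-3\right) \left(-13\right) - 129\right) - 1618 = \left(39 - 129\right) - 1618 = -90 - 1618 = -1708$)
$\frac{\frac{1}{30 - 10} - 22 \cdot 9 Z}{4357} - Q = \frac{\frac{1}{30 - 10} - 22 \cdot 9 \left(- \frac{5}{4}\right)}{4357} - -1708 = \left(\frac{1}{20} - - \frac{495}{2}\right) \frac{1}{4357} + 1708 = \left(\frac{1}{20} + \frac{495}{2}\right) \frac{1}{4357} + 1708 = \frac{4951}{20} \cdot \frac{1}{4357} + 1708 = \frac{4951}{87140} + 1708 = \frac{148840071}{87140}$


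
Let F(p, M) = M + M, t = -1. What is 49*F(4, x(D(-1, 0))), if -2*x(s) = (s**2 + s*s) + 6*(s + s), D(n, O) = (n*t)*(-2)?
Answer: 784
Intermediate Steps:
D(n, O) = 2*n (D(n, O) = (n*(-1))*(-2) = -n*(-2) = 2*n)
x(s) = -s**2 - 6*s (x(s) = -((s**2 + s*s) + 6*(s + s))/2 = -((s**2 + s**2) + 6*(2*s))/2 = -(2*s**2 + 12*s)/2 = -s**2 - 6*s)
F(p, M) = 2*M
49*F(4, x(D(-1, 0))) = 49*(2*(-2*(-1)*(6 + 2*(-1)))) = 49*(2*(-1*(-2)*(6 - 2))) = 49*(2*(-1*(-2)*4)) = 49*(2*8) = 49*16 = 784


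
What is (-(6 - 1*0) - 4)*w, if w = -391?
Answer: 3910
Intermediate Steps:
(-(6 - 1*0) - 4)*w = (-(6 - 1*0) - 4)*(-391) = (-(6 + 0) - 4)*(-391) = (-1*6 - 4)*(-391) = (-6 - 4)*(-391) = -10*(-391) = 3910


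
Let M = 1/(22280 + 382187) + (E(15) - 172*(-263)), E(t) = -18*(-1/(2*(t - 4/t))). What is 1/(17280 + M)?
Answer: 89387207/5588185236078 ≈ 1.5996e-5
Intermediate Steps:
E(t) = -18/(-2*t + 8/t)
M = 4043574299118/89387207 (M = 1/(22280 + 382187) + (9*15/(-4 + 15²) - 172*(-263)) = 1/404467 + (9*15/(-4 + 225) + 45236) = 1/404467 + (9*15/221 + 45236) = 1/404467 + (9*15*(1/221) + 45236) = 1/404467 + (135/221 + 45236) = 1/404467 + 9997291/221 = 4043574299118/89387207 ≈ 45237.)
1/(17280 + M) = 1/(17280 + 4043574299118/89387207) = 1/(5588185236078/89387207) = 89387207/5588185236078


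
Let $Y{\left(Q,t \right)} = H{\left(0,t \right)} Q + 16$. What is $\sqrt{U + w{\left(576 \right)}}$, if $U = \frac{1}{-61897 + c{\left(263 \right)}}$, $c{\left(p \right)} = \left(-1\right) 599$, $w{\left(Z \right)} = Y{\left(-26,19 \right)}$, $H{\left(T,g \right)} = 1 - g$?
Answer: $\frac{\sqrt{13127659342}}{5208} \approx 22.0$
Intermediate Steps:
$Y{\left(Q,t \right)} = 16 + Q \left(1 - t\right)$ ($Y{\left(Q,t \right)} = \left(1 - t\right) Q + 16 = Q \left(1 - t\right) + 16 = 16 + Q \left(1 - t\right)$)
$w{\left(Z \right)} = 484$ ($w{\left(Z \right)} = 16 - - 26 \left(-1 + 19\right) = 16 - \left(-26\right) 18 = 16 + 468 = 484$)
$c{\left(p \right)} = -599$
$U = - \frac{1}{62496}$ ($U = \frac{1}{-61897 - 599} = \frac{1}{-62496} = - \frac{1}{62496} \approx -1.6001 \cdot 10^{-5}$)
$\sqrt{U + w{\left(576 \right)}} = \sqrt{- \frac{1}{62496} + 484} = \sqrt{\frac{30248063}{62496}} = \frac{\sqrt{13127659342}}{5208}$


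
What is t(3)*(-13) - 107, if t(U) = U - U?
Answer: -107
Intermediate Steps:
t(U) = 0
t(3)*(-13) - 107 = 0*(-13) - 107 = 0 - 107 = -107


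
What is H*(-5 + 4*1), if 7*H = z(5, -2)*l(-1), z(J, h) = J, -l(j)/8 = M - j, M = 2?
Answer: 120/7 ≈ 17.143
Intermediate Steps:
l(j) = -16 + 8*j (l(j) = -8*(2 - j) = -16 + 8*j)
H = -120/7 (H = (5*(-16 + 8*(-1)))/7 = (5*(-16 - 8))/7 = (5*(-24))/7 = (1/7)*(-120) = -120/7 ≈ -17.143)
H*(-5 + 4*1) = -120*(-5 + 4*1)/7 = -120*(-5 + 4)/7 = -120/7*(-1) = 120/7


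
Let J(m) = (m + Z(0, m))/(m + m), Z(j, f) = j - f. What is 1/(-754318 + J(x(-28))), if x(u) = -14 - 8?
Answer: -1/754318 ≈ -1.3257e-6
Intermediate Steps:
x(u) = -22
J(m) = 0 (J(m) = (m + (0 - m))/(m + m) = (m - m)/((2*m)) = 0*(1/(2*m)) = 0)
1/(-754318 + J(x(-28))) = 1/(-754318 + 0) = 1/(-754318) = -1/754318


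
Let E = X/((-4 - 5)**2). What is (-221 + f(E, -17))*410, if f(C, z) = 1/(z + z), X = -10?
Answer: -1540575/17 ≈ -90622.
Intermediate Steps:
E = -10/81 (E = -10/(-4 - 5)**2 = -10/((-9)**2) = -10/81 ≈ -0.12346)
f(C, z) = 1/(2*z)
(-221 + f(E, -17))*410 = (-221 + (1/2)/(-17))*410 = (-221 + (1/2)*(-1/17))*410 = (-221 - 1/34)*410 = -7515/34*410 = -1540575/17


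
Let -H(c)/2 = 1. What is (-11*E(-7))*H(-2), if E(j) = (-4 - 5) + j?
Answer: -352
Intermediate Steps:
E(j) = -9 + j
H(c) = -2 (H(c) = -2*1 = -2)
(-11*E(-7))*H(-2) = -11*(-9 - 7)*(-2) = -11*(-16)*(-2) = 176*(-2) = -352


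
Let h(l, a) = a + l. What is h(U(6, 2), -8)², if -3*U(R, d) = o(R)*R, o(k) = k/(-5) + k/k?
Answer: 1444/25 ≈ 57.760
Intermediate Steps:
o(k) = 1 - k/5 (o(k) = k*(-⅕) + 1 = -k/5 + 1 = 1 - k/5)
U(R, d) = -R*(1 - R/5)/3 (U(R, d) = -(1 - R/5)*R/3 = -R*(1 - R/5)/3)
h(U(6, 2), -8)² = (-8 + (1/15)*6*(-5 + 6))² = (-8 + (1/15)*6*1)² = (-8 + ⅖)² = (-38/5)² = 1444/25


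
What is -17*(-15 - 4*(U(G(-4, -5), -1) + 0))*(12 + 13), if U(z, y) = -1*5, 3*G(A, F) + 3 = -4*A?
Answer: -2125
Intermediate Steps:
G(A, F) = -1 - 4*A/3 (G(A, F) = -1 + (-4*A)/3 = -1 - 4*A/3)
U(z, y) = -5
-17*(-15 - 4*(U(G(-4, -5), -1) + 0))*(12 + 13) = -17*(-15 - 4*(-5 + 0))*(12 + 13) = -17*(-15 - 4*(-5))*25 = -17*(-15 + 20)*25 = -85*25 = -17*125 = -2125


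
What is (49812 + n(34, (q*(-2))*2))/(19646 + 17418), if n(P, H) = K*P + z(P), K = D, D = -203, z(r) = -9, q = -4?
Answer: 42901/37064 ≈ 1.1575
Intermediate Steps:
K = -203
n(P, H) = -9 - 203*P (n(P, H) = -203*P - 9 = -9 - 203*P)
(49812 + n(34, (q*(-2))*2))/(19646 + 17418) = (49812 + (-9 - 203*34))/(19646 + 17418) = (49812 + (-9 - 6902))/37064 = (49812 - 6911)*(1/37064) = 42901*(1/37064) = 42901/37064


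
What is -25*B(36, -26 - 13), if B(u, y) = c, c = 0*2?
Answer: 0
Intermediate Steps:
c = 0
B(u, y) = 0
-25*B(36, -26 - 13) = -25*0 = 0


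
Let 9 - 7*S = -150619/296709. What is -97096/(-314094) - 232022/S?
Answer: -5405784752887553/31644970500 ≈ -1.7083e+5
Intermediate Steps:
S = 403000/296709 (S = 9/7 - (-21517)/296709 = 9/7 - ⅐*(-21517/42387) = 9/7 + 21517/296709 = 403000/296709 ≈ 1.3582)
-97096/(-314094) - 232022/S = -97096/(-314094) - 232022/403000/296709 = -97096*(-1/314094) - 232022*296709/403000 = 48548/157047 - 34421507799/201500 = -5405784752887553/31644970500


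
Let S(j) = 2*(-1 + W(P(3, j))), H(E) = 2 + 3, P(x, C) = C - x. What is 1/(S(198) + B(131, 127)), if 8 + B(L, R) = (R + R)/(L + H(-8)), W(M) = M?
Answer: 68/25967 ≈ 0.0026187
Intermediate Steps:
H(E) = 5
B(L, R) = -8 + 2*R/(5 + L) (B(L, R) = -8 + (R + R)/(L + 5) = -8 + (2*R)/(5 + L) = -8 + 2*R/(5 + L))
S(j) = -8 + 2*j (S(j) = 2*(-1 + (j - 1*3)) = 2*(-1 + (j - 3)) = 2*(-1 + (-3 + j)) = 2*(-4 + j) = -8 + 2*j)
1/(S(198) + B(131, 127)) = 1/((-8 + 2*198) + 2*(-20 + 127 - 4*131)/(5 + 131)) = 1/((-8 + 396) + 2*(-20 + 127 - 524)/136) = 1/(388 + 2*(1/136)*(-417)) = 1/(388 - 417/68) = 1/(25967/68) = 68/25967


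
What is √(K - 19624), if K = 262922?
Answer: √243298 ≈ 493.25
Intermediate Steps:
√(K - 19624) = √(262922 - 19624) = √243298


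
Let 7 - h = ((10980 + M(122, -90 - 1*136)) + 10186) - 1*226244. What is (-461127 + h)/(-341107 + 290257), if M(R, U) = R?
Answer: 42694/8475 ≈ 5.0376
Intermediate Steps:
h = 204963 (h = 7 - (((10980 + 122) + 10186) - 1*226244) = 7 - ((11102 + 10186) - 226244) = 7 - (21288 - 226244) = 7 - 1*(-204956) = 7 + 204956 = 204963)
(-461127 + h)/(-341107 + 290257) = (-461127 + 204963)/(-341107 + 290257) = -256164/(-50850) = -256164*(-1/50850) = 42694/8475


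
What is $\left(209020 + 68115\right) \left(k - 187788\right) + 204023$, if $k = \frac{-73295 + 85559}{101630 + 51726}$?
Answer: $- \frac{285036231341159}{5477} \approx -5.2042 \cdot 10^{10}$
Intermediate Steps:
$k = \frac{438}{5477}$ ($k = \frac{12264}{153356} = 12264 \cdot \frac{1}{153356} = \frac{438}{5477} \approx 0.079971$)
$\left(209020 + 68115\right) \left(k - 187788\right) + 204023 = \left(209020 + 68115\right) \left(\frac{438}{5477} - 187788\right) + 204023 = 277135 \left(- \frac{1028514438}{5477}\right) + 204023 = - \frac{285037348775130}{5477} + 204023 = - \frac{285036231341159}{5477}$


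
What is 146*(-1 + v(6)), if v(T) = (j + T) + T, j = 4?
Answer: 2190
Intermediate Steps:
v(T) = 4 + 2*T (v(T) = (4 + T) + T = 4 + 2*T)
146*(-1 + v(6)) = 146*(-1 + (4 + 2*6)) = 146*(-1 + (4 + 12)) = 146*(-1 + 16) = 146*15 = 2190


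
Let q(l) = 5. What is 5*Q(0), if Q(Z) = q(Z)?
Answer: 25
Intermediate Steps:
Q(Z) = 5
5*Q(0) = 5*5 = 25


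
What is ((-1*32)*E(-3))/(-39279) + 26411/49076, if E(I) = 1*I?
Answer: 344228791/642552068 ≈ 0.53572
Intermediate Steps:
E(I) = I
((-1*32)*E(-3))/(-39279) + 26411/49076 = (-1*32*(-3))/(-39279) + 26411/49076 = -32*(-3)*(-1/39279) + 26411*(1/49076) = 96*(-1/39279) + 26411/49076 = -32/13093 + 26411/49076 = 344228791/642552068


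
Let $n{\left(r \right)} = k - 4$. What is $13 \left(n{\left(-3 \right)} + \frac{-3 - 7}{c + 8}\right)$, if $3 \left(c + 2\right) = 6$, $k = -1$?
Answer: $- \frac{325}{4} \approx -81.25$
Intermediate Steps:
$c = 0$ ($c = -2 + \frac{1}{3} \cdot 6 = -2 + 2 = 0$)
$n{\left(r \right)} = -5$ ($n{\left(r \right)} = -1 - 4 = -5$)
$13 \left(n{\left(-3 \right)} + \frac{-3 - 7}{c + 8}\right) = 13 \left(-5 + \frac{-3 - 7}{0 + 8}\right) = 13 \left(-5 - \frac{10}{8}\right) = 13 \left(-5 - \frac{5}{4}\right) = 13 \left(- \frac{25}{4}\right) = - \frac{325}{4}$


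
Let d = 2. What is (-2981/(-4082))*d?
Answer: 2981/2041 ≈ 1.4606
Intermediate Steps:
(-2981/(-4082))*d = -2981/(-4082)*2 = -2981*(-1)/4082*2 = -1*(-2981/4082)*2 = (2981/4082)*2 = 2981/2041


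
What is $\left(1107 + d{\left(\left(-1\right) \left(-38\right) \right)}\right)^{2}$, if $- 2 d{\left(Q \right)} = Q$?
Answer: $1183744$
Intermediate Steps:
$d{\left(Q \right)} = - \frac{Q}{2}$
$\left(1107 + d{\left(\left(-1\right) \left(-38\right) \right)}\right)^{2} = \left(1107 - \frac{\left(-1\right) \left(-38\right)}{2}\right)^{2} = \left(1107 - 19\right)^{2} = 1088^{2} = 1183744$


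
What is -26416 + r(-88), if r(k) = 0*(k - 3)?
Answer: -26416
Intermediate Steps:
r(k) = 0 (r(k) = 0*(-3 + k) = 0)
-26416 + r(-88) = -26416 + 0 = -26416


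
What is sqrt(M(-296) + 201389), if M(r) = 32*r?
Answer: sqrt(191917) ≈ 438.08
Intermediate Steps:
sqrt(M(-296) + 201389) = sqrt(32*(-296) + 201389) = sqrt(-9472 + 201389) = sqrt(191917)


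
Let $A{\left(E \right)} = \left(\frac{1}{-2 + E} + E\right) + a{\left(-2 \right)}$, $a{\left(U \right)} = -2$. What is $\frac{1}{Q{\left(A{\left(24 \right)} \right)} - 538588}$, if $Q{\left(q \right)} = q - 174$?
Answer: $- \frac{22}{11852279} \approx -1.8562 \cdot 10^{-6}$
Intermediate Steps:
$A{\left(E \right)} = -2 + E + \frac{1}{-2 + E}$ ($A{\left(E \right)} = \left(\frac{1}{-2 + E} + E\right) - 2 = \left(E + \frac{1}{-2 + E}\right) - 2 = -2 + E + \frac{1}{-2 + E}$)
$Q{\left(q \right)} = -174 + q$
$\frac{1}{Q{\left(A{\left(24 \right)} \right)} - 538588} = \frac{1}{\left(-174 + \frac{5 + 24^{2} - 96}{-2 + 24}\right) - 538588} = \frac{1}{\left(-174 + \frac{5 + 576 - 96}{22}\right) - 538588} = \frac{1}{\left(-174 + \frac{1}{22} \cdot 485\right) - 538588} = \frac{1}{\left(-174 + \frac{485}{22}\right) - 538588} = \frac{1}{- \frac{3343}{22} - 538588} = \frac{1}{- \frac{11852279}{22}} = - \frac{22}{11852279}$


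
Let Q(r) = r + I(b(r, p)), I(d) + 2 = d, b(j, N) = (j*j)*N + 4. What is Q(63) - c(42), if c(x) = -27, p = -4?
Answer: -15784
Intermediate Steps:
b(j, N) = 4 + N*j**2 (b(j, N) = j**2*N + 4 = N*j**2 + 4 = 4 + N*j**2)
I(d) = -2 + d
Q(r) = 2 + r - 4*r**2 (Q(r) = r + (-2 + (4 - 4*r**2)) = r + (2 - 4*r**2) = 2 + r - 4*r**2)
Q(63) - c(42) = (2 + 63 - 4*63**2) - 1*(-27) = (2 + 63 - 4*3969) + 27 = (2 + 63 - 15876) + 27 = -15811 + 27 = -15784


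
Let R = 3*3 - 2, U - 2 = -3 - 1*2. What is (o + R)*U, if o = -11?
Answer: 12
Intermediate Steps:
U = -3 (U = 2 + (-3 - 1*2) = 2 + (-3 - 2) = 2 - 5 = -3)
R = 7 (R = 9 - 2 = 7)
(o + R)*U = (-11 + 7)*(-3) = -4*(-3) = 12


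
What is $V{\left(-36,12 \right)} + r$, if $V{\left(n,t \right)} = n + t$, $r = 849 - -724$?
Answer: $1549$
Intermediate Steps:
$r = 1573$ ($r = 849 + 724 = 1573$)
$V{\left(-36,12 \right)} + r = \left(-36 + 12\right) + 1573 = -24 + 1573 = 1549$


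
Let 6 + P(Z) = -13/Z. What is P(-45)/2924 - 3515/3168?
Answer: -12869941/11579040 ≈ -1.1115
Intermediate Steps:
P(Z) = -6 - 13/Z
P(-45)/2924 - 3515/3168 = (-6 - 13/(-45))/2924 - 3515/3168 = (-6 - 13*(-1/45))*(1/2924) - 3515*1/3168 = (-6 + 13/45)*(1/2924) - 3515/3168 = -257/45*1/2924 - 3515/3168 = -257/131580 - 3515/3168 = -12869941/11579040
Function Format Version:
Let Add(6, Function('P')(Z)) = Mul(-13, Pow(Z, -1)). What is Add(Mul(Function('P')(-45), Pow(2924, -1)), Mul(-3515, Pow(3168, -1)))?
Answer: Rational(-12869941, 11579040) ≈ -1.1115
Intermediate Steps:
Function('P')(Z) = Add(-6, Mul(-13, Pow(Z, -1)))
Add(Mul(Function('P')(-45), Pow(2924, -1)), Mul(-3515, Pow(3168, -1))) = Add(Mul(Add(-6, Mul(-13, Pow(-45, -1))), Pow(2924, -1)), Mul(-3515, Pow(3168, -1))) = Add(Mul(Add(-6, Mul(-13, Rational(-1, 45))), Rational(1, 2924)), Mul(-3515, Rational(1, 3168))) = Add(Mul(Add(-6, Rational(13, 45)), Rational(1, 2924)), Rational(-3515, 3168)) = Add(Mul(Rational(-257, 45), Rational(1, 2924)), Rational(-3515, 3168)) = Add(Rational(-257, 131580), Rational(-3515, 3168)) = Rational(-12869941, 11579040)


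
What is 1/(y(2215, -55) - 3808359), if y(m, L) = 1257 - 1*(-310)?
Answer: -1/3806792 ≈ -2.6269e-7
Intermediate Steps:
y(m, L) = 1567 (y(m, L) = 1257 + 310 = 1567)
1/(y(2215, -55) - 3808359) = 1/(1567 - 3808359) = 1/(-3806792) = -1/3806792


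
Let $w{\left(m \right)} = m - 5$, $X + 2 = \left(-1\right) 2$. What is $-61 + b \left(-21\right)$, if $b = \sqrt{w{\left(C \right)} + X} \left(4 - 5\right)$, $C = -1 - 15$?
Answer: $-61 + 105 i \approx -61.0 + 105.0 i$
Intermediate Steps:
$C = -16$ ($C = -1 - 15 = -16$)
$X = -4$ ($X = -2 - 2 = -4$)
$w{\left(m \right)} = -5 + m$
$b = - 5 i$ ($b = \sqrt{\left(-5 - 16\right) - 4} \left(4 - 5\right) = \sqrt{-21 - 4} \left(-1\right) = \sqrt{-25} \left(-1\right) = 5 i \left(-1\right) = - 5 i \approx - 5.0 i$)
$-61 + b \left(-21\right) = -61 + - 5 i \left(-21\right) = -61 + 105 i$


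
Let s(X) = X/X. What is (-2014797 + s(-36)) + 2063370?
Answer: 48574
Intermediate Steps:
s(X) = 1
(-2014797 + s(-36)) + 2063370 = (-2014797 + 1) + 2063370 = -2014796 + 2063370 = 48574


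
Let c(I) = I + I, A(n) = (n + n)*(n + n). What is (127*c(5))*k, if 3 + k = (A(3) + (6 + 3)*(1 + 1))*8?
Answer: 544830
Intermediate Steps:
A(n) = 4*n**2 (A(n) = (2*n)*(2*n) = 4*n**2)
c(I) = 2*I
k = 429 (k = -3 + (4*3**2 + (6 + 3)*(1 + 1))*8 = -3 + (4*9 + 9*2)*8 = -3 + (36 + 18)*8 = -3 + 54*8 = -3 + 432 = 429)
(127*c(5))*k = (127*(2*5))*429 = (127*10)*429 = 1270*429 = 544830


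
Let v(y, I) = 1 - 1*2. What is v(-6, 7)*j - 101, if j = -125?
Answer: 24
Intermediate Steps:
v(y, I) = -1 (v(y, I) = 1 - 2 = -1)
v(-6, 7)*j - 101 = -1*(-125) - 101 = 125 - 101 = 24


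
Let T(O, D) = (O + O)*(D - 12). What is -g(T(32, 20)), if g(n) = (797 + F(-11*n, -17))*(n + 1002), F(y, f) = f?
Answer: -1180920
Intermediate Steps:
T(O, D) = 2*O*(-12 + D) (T(O, D) = (2*O)*(-12 + D) = 2*O*(-12 + D))
g(n) = 781560 + 780*n (g(n) = (797 - 17)*(n + 1002) = 780*(1002 + n) = 781560 + 780*n)
-g(T(32, 20)) = -(781560 + 780*(2*32*(-12 + 20))) = -(781560 + 780*(2*32*8)) = -(781560 + 780*512) = -(781560 + 399360) = -1*1180920 = -1180920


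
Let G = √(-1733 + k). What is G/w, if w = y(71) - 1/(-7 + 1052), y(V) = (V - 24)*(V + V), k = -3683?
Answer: 2090*I*√1354/6974329 ≈ 0.011027*I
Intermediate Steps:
y(V) = 2*V*(-24 + V) (y(V) = (-24 + V)*(2*V) = 2*V*(-24 + V))
w = 6974329/1045 (w = 2*71*(-24 + 71) - 1/(-7 + 1052) = 2*71*47 - 1/1045 = 6674 - 1*1/1045 = 6674 - 1/1045 = 6974329/1045 ≈ 6674.0)
G = 2*I*√1354 (G = √(-1733 - 3683) = √(-5416) = 2*I*√1354 ≈ 73.594*I)
G/w = (2*I*√1354)/(6974329/1045) = (2*I*√1354)*(1045/6974329) = 2090*I*√1354/6974329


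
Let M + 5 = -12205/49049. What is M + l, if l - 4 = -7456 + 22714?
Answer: 748328388/49049 ≈ 15257.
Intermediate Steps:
M = -257450/49049 (M = -5 - 12205/49049 = -257450/49049 ≈ -5.2488)
l = 15262 (l = 4 + (-7456 + 22714) = 4 + 15258 = 15262)
M + l = -257450/49049 + 15262 = 748328388/49049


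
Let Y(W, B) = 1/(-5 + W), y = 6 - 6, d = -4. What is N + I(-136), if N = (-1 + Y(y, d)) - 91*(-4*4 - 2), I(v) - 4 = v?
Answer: 7524/5 ≈ 1504.8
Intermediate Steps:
y = 0
I(v) = 4 + v
N = 8184/5 (N = (-1 + 1/(-5 + 0)) - 91*(-4*4 - 2) = (-1 + 1/(-5)) - 91*(-16 - 2) = (-1 - ⅕) - 91*(-18) = -6/5 + 1638 = 8184/5 ≈ 1636.8)
N + I(-136) = 8184/5 + (4 - 136) = 8184/5 - 132 = 7524/5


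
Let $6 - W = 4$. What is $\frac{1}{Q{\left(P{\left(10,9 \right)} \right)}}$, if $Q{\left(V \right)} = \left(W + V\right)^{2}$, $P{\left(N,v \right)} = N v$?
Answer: $\frac{1}{8464} \approx 0.00011815$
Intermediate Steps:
$W = 2$ ($W = 6 - 4 = 2$)
$Q{\left(V \right)} = \left(2 + V\right)^{2}$
$\frac{1}{Q{\left(P{\left(10,9 \right)} \right)}} = \frac{1}{\left(2 + 10 \cdot 9\right)^{2}} = \frac{1}{\left(2 + 90\right)^{2}} = \frac{1}{92^{2}} = \frac{1}{8464}$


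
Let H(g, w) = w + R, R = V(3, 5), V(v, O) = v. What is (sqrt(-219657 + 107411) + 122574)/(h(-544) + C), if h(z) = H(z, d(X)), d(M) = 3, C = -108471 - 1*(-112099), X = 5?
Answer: 61287/1817 + I*sqrt(112246)/3634 ≈ 33.73 + 0.092194*I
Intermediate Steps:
C = 3628 (C = -108471 + 112099 = 3628)
R = 3
H(g, w) = 3 + w (H(g, w) = w + 3 = 3 + w)
h(z) = 6 (h(z) = 3 + 3 = 6)
(sqrt(-219657 + 107411) + 122574)/(h(-544) + C) = (sqrt(-219657 + 107411) + 122574)/(6 + 3628) = (sqrt(-112246) + 122574)/3634 = (I*sqrt(112246) + 122574)*(1/3634) = (122574 + I*sqrt(112246))*(1/3634) = 61287/1817 + I*sqrt(112246)/3634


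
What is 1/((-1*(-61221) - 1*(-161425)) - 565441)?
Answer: -1/342795 ≈ -2.9172e-6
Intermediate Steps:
1/((-1*(-61221) - 1*(-161425)) - 565441) = 1/((61221 + 161425) - 565441) = 1/(222646 - 565441) = 1/(-342795) = -1/342795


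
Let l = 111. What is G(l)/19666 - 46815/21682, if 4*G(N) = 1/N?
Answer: -5523982447/2558389272 ≈ -2.1592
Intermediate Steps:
G(N) = 1/(4*N)
G(l)/19666 - 46815/21682 = ((¼)/111)/19666 - 46815/21682 = ((¼)*(1/111))*(1/19666) - 46815*1/21682 = (1/444)*(1/19666) - 46815/21682 = 1/8731704 - 46815/21682 = -5523982447/2558389272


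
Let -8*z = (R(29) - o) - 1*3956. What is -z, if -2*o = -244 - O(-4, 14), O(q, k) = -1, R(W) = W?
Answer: -8097/16 ≈ -506.06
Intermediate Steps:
o = 243/2 (o = -(-244 - 1*(-1))/2 = -(-244 + 1)/2 = -½*(-243) = 243/2 ≈ 121.50)
z = 8097/16 (z = -((29 - 1*243/2) - 1*3956)/8 = -((29 - 243/2) - 3956)/8 = -(-185/2 - 3956)/8 = -⅛*(-8097/2) = 8097/16 ≈ 506.06)
-z = -1*8097/16 = -8097/16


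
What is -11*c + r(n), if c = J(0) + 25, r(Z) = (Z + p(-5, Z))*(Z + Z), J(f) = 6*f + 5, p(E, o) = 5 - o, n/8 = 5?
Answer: 70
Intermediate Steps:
n = 40 (n = 8*5 = 40)
J(f) = 5 + 6*f
r(Z) = 10*Z (r(Z) = (Z + (5 - Z))*(Z + Z) = 5*(2*Z) = 10*Z)
c = 30 (c = (5 + 6*0) + 25 = (5 + 0) + 25 = 5 + 25 = 30)
-11*c + r(n) = -11*30 + 10*40 = -330 + 400 = 70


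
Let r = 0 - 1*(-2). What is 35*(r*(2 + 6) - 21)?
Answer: -175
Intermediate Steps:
r = 2 (r = 0 + 2 = 2)
35*(r*(2 + 6) - 21) = 35*(2*(2 + 6) - 21) = 35*(2*8 - 21) = 35*(16 - 21) = 35*(-5) = -175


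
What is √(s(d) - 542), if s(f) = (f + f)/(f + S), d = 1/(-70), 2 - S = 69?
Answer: 2*I*√2981740330/4691 ≈ 23.281*I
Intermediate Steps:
S = -67 (S = 2 - 1*69 = 2 - 69 = -67)
d = -1/70 ≈ -0.014286
s(f) = 2*f/(-67 + f) (s(f) = (f + f)/(f - 67) = (2*f)/(-67 + f) = 2*f/(-67 + f))
√(s(d) - 542) = √(2*(-1/70)/(-67 - 1/70) - 542) = √(2*(-1/70)/(-4691/70) - 542) = √(2*(-1/70)*(-70/4691) - 542) = √(2/4691 - 542) = √(-2542520/4691) = 2*I*√2981740330/4691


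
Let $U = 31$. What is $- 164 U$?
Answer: $-5084$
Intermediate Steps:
$- 164 U = \left(-164\right) 31 = -5084$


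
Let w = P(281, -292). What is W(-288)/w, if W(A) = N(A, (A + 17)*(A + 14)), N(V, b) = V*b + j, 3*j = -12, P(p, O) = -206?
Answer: 10692578/103 ≈ 1.0381e+5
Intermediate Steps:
j = -4 (j = (⅓)*(-12) = -4)
N(V, b) = -4 + V*b (N(V, b) = V*b - 4 = -4 + V*b)
w = -206
W(A) = -4 + A*(14 + A)*(17 + A) (W(A) = -4 + A*((A + 17)*(A + 14)) = -4 + A*((17 + A)*(14 + A)) = -4 + A*((14 + A)*(17 + A)) = -4 + A*(14 + A)*(17 + A))
W(-288)/w = (-4 - 288*(238 + (-288)² + 31*(-288)))/(-206) = (-4 - 288*(238 + 82944 - 8928))*(-1/206) = (-4 - 288*74254)*(-1/206) = (-4 - 21385152)*(-1/206) = -21385156*(-1/206) = 10692578/103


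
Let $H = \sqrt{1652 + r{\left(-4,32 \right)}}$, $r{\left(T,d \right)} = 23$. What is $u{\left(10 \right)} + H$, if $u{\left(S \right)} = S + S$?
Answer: $20 + 5 \sqrt{67} \approx 60.927$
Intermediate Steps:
$u{\left(S \right)} = 2 S$
$H = 5 \sqrt{67}$ ($H = \sqrt{1652 + 23} = \sqrt{1675} = 5 \sqrt{67} \approx 40.927$)
$u{\left(10 \right)} + H = 2 \cdot 10 + 5 \sqrt{67} = 20 + 5 \sqrt{67}$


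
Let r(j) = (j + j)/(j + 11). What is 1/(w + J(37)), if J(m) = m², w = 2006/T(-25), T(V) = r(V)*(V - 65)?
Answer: 1125/1533104 ≈ 0.00073381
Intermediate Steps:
r(j) = 2*j/(11 + j) (r(j) = (2*j)/(11 + j) = 2*j/(11 + j))
T(V) = 2*V*(-65 + V)/(11 + V) (T(V) = (2*V/(11 + V))*(V - 65) = (2*V/(11 + V))*(-65 + V) = 2*V*(-65 + V)/(11 + V))
w = -7021/1125 (w = 2006/((2*(-25)*(-65 - 25)/(11 - 25))) = 2006/((2*(-25)*(-90)/(-14))) = 2006/((2*(-25)*(-1/14)*(-90))) = 2006/(-2250/7) = 2006*(-7/2250) = -7021/1125 ≈ -6.2409)
1/(w + J(37)) = 1/(-7021/1125 + 37²) = 1/(-7021/1125 + 1369) = 1/(1533104/1125) = 1125/1533104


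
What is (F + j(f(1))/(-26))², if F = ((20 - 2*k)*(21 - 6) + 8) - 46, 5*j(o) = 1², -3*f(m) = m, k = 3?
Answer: 499924881/16900 ≈ 29581.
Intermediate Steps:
f(m) = -m/3
j(o) = ⅕ (j(o) = (⅕)*1² = (⅕)*1 = ⅕)
F = 172 (F = ((20 - 2*3)*(21 - 6) + 8) - 46 = ((20 - 6)*15 + 8) - 46 = (14*15 + 8) - 46 = (210 + 8) - 46 = 218 - 46 = 172)
(F + j(f(1))/(-26))² = (172 + (⅕)/(-26))² = (172 + (⅕)*(-1/26))² = (172 - 1/130)² = (22359/130)² = 499924881/16900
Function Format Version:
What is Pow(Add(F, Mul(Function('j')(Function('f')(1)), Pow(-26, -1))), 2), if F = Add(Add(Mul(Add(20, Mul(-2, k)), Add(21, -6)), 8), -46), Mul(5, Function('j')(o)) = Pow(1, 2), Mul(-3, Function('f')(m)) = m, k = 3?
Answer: Rational(499924881, 16900) ≈ 29581.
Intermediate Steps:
Function('f')(m) = Mul(Rational(-1, 3), m)
Function('j')(o) = Rational(1, 5) (Function('j')(o) = Mul(Rational(1, 5), Pow(1, 2)) = Mul(Rational(1, 5), 1) = Rational(1, 5))
F = 172 (F = Add(Add(Mul(Add(20, Mul(-2, 3)), Add(21, -6)), 8), -46) = Add(Add(Mul(Add(20, -6), 15), 8), -46) = Add(Add(Mul(14, 15), 8), -46) = Add(Add(210, 8), -46) = Add(218, -46) = 172)
Pow(Add(F, Mul(Function('j')(Function('f')(1)), Pow(-26, -1))), 2) = Pow(Add(172, Mul(Rational(1, 5), Pow(-26, -1))), 2) = Pow(Add(172, Mul(Rational(1, 5), Rational(-1, 26))), 2) = Pow(Add(172, Rational(-1, 130)), 2) = Pow(Rational(22359, 130), 2) = Rational(499924881, 16900)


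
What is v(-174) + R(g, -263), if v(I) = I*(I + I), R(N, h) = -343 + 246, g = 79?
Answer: 60455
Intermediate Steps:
R(N, h) = -97
v(I) = 2*I² (v(I) = I*(2*I) = 2*I²)
v(-174) + R(g, -263) = 2*(-174)² - 97 = 2*30276 - 97 = 60552 - 97 = 60455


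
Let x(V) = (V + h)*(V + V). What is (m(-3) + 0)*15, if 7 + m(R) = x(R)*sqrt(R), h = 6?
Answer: -105 - 270*I*sqrt(3) ≈ -105.0 - 467.65*I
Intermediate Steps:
x(V) = 2*V*(6 + V) (x(V) = (V + 6)*(V + V) = (6 + V)*(2*V) = 2*V*(6 + V))
m(R) = -7 + 2*R**(3/2)*(6 + R) (m(R) = -7 + (2*R*(6 + R))*sqrt(R) = -7 + 2*R**(3/2)*(6 + R))
(m(-3) + 0)*15 = ((-7 + 2*(-3)**(3/2)*(6 - 3)) + 0)*15 = ((-7 + 2*(-3*I*sqrt(3))*3) + 0)*15 = ((-7 - 18*I*sqrt(3)) + 0)*15 = (-7 - 18*I*sqrt(3))*15 = -105 - 270*I*sqrt(3)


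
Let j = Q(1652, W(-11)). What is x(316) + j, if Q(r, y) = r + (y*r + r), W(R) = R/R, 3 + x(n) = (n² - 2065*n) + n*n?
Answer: -447875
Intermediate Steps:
x(n) = -3 - 2065*n + 2*n² (x(n) = -3 + ((n² - 2065*n) + n*n) = -3 + ((n² - 2065*n) + n²) = -3 + (-2065*n + 2*n²) = -3 - 2065*n + 2*n²)
W(R) = 1
Q(r, y) = 2*r + r*y (Q(r, y) = r + (r*y + r) = r + (r + r*y) = 2*r + r*y)
j = 4956 (j = 1652*(2 + 1) = 1652*3 = 4956)
x(316) + j = (-3 - 2065*316 + 2*316²) + 4956 = (-3 - 652540 + 2*99856) + 4956 = (-3 - 652540 + 199712) + 4956 = -452831 + 4956 = -447875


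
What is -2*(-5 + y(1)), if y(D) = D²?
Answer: 8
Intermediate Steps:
-2*(-5 + y(1)) = -2*(-5 + 1²) = -2*(-5 + 1) = -2*(-4) = 8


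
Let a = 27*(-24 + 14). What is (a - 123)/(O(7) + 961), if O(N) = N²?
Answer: -393/1010 ≈ -0.38911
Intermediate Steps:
a = -270 (a = 27*(-10) = -270)
(a - 123)/(O(7) + 961) = (-270 - 123)/(7² + 961) = -393/(49 + 961) = -393/1010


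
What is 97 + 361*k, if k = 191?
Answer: 69048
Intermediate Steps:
97 + 361*k = 97 + 361*191 = 97 + 68951 = 69048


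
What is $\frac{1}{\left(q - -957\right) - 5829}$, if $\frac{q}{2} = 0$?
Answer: $- \frac{1}{4872} \approx -0.00020525$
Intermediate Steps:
$q = 0$ ($q = 2 \cdot 0 = 0$)
$\frac{1}{\left(q - -957\right) - 5829} = \frac{1}{\left(0 - -957\right) - 5829} = \frac{1}{\left(0 + 957\right) - 5829} = \frac{1}{957 - 5829} = \frac{1}{-4872} = - \frac{1}{4872}$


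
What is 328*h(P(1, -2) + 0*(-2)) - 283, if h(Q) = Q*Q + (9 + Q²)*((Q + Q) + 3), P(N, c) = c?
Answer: -3235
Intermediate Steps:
h(Q) = Q² + (3 + 2*Q)*(9 + Q²) (h(Q) = Q² + (9 + Q²)*(2*Q + 3) = Q² + (9 + Q²)*(3 + 2*Q) = Q² + (3 + 2*Q)*(9 + Q²))
328*h(P(1, -2) + 0*(-2)) - 283 = 328*(27 + 2*(-2 + 0*(-2))³ + 4*(-2 + 0*(-2))² + 18*(-2 + 0*(-2))) - 283 = 328*(27 + 2*(-2 + 0)³ + 4*(-2 + 0)² + 18*(-2 + 0)) - 283 = 328*(27 + 2*(-2)³ + 4*(-2)² + 18*(-2)) - 283 = 328*(27 + 2*(-8) + 4*4 - 36) - 283 = 328*(27 - 16 + 16 - 36) - 283 = 328*(-9) - 283 = -2952 - 283 = -3235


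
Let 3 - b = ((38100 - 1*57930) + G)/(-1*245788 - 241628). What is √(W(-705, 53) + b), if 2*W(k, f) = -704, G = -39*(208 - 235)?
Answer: I*√2303405633966/81236 ≈ 18.683*I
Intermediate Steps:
G = 1053 (G = -39*(-27) = 1053)
W(k, f) = -352 (W(k, f) = (½)*(-704) = -352)
b = 481157/162472 (b = 3 - ((38100 - 1*57930) + 1053)/(-1*245788 - 241628) = 3 - ((38100 - 57930) + 1053)/(-245788 - 241628) = 3 - (-19830 + 1053)/(-487416) = 3 - (-18777)*(-1)/487416 = 3 - 1*6259/162472 = 3 - 6259/162472 = 481157/162472 ≈ 2.9615)
√(W(-705, 53) + b) = √(-352 + 481157/162472) = √(-56708987/162472) = I*√2303405633966/81236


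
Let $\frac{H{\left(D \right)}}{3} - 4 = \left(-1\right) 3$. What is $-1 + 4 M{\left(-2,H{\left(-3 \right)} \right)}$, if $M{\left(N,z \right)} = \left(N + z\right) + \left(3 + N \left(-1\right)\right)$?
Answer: $23$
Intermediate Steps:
$H{\left(D \right)} = 3$ ($H{\left(D \right)} = 12 + 3 \left(\left(-1\right) 3\right) = 12 + 3 \left(-3\right) = 12 - 9 = 3$)
$M{\left(N,z \right)} = 3 + z$ ($M{\left(N,z \right)} = \left(N + z\right) - \left(-3 + N\right) = 3 + z$)
$-1 + 4 M{\left(-2,H{\left(-3 \right)} \right)} = -1 + 4 \left(3 + 3\right) = -1 + 4 \cdot 6 = -1 + 24 = 23$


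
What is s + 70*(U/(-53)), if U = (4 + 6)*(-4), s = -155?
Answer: -5415/53 ≈ -102.17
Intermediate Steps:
U = -40 (U = 10*(-4) = -40)
s + 70*(U/(-53)) = -155 + 70*(-40/(-53)) = -155 + 70*(-40*(-1/53)) = -155 + 70*(40/53) = -155 + 2800/53 = -5415/53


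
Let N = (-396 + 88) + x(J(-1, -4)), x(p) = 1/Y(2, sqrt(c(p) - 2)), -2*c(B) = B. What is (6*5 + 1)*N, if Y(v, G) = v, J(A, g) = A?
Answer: -19065/2 ≈ -9532.5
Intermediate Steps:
c(B) = -B/2
x(p) = 1/2
N = -615/2 (N = (-396 + 88) + 1/2 = -308 + 1/2 = -615/2 ≈ -307.50)
(6*5 + 1)*N = (6*5 + 1)*(-615/2) = (30 + 1)*(-615/2) = 31*(-615/2) = -19065/2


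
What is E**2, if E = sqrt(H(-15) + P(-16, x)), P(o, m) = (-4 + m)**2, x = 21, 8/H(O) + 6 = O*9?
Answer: 40741/141 ≈ 288.94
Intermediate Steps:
H(O) = 8/(-6 + 9*O) (H(O) = 8/(-6 + O*9) = 8/(-6 + 9*O))
E = sqrt(5744481)/141 (E = sqrt(8/(3*(-2 + 3*(-15))) + (-4 + 21)**2) = sqrt(8/(3*(-2 - 45)) + 17**2) = sqrt((8/3)/(-47) + 289) = sqrt((8/3)*(-1/47) + 289) = sqrt(-8/141 + 289) = sqrt(40741/141) = sqrt(5744481)/141 ≈ 16.998)
E**2 = (sqrt(5744481)/141)**2 = 40741/141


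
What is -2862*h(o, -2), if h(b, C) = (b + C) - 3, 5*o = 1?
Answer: 68688/5 ≈ 13738.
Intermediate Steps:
o = ⅕ (o = (⅕)*1 = ⅕ ≈ 0.20000)
h(b, C) = -3 + C + b (h(b, C) = (C + b) - 3 = -3 + C + b)
-2862*h(o, -2) = -2862*(-3 - 2 + ⅕) = -2862*(-24/5) = 68688/5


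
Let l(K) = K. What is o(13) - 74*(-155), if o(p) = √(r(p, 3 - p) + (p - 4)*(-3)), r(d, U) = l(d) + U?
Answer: 11470 + 2*I*√6 ≈ 11470.0 + 4.899*I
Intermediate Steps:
r(d, U) = U + d (r(d, U) = d + U = U + d)
o(p) = √(15 - 3*p) (o(p) = √(((3 - p) + p) + (p - 4)*(-3)) = √(3 + (-4 + p)*(-3)) = √(3 + (12 - 3*p)) = √(15 - 3*p))
o(13) - 74*(-155) = √(15 - 3*13) - 74*(-155) = √(15 - 39) + 11470 = √(-24) + 11470 = 2*I*√6 + 11470 = 11470 + 2*I*√6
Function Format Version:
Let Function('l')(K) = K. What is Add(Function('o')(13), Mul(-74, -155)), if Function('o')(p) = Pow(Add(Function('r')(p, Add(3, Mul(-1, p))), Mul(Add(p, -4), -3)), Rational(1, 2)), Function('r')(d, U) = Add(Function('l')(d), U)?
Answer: Add(11470, Mul(2, I, Pow(6, Rational(1, 2)))) ≈ Add(11470., Mul(4.8990, I))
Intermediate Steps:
Function('r')(d, U) = Add(U, d) (Function('r')(d, U) = Add(d, U) = Add(U, d))
Function('o')(p) = Pow(Add(15, Mul(-3, p)), Rational(1, 2)) (Function('o')(p) = Pow(Add(Add(Add(3, Mul(-1, p)), p), Mul(Add(p, -4), -3)), Rational(1, 2)) = Pow(Add(3, Mul(Add(-4, p), -3)), Rational(1, 2)) = Pow(Add(3, Add(12, Mul(-3, p))), Rational(1, 2)) = Pow(Add(15, Mul(-3, p)), Rational(1, 2)))
Add(Function('o')(13), Mul(-74, -155)) = Add(Pow(Add(15, Mul(-3, 13)), Rational(1, 2)), Mul(-74, -155)) = Add(Pow(Add(15, -39), Rational(1, 2)), 11470) = Add(Pow(-24, Rational(1, 2)), 11470) = Add(Mul(2, I, Pow(6, Rational(1, 2))), 11470) = Add(11470, Mul(2, I, Pow(6, Rational(1, 2))))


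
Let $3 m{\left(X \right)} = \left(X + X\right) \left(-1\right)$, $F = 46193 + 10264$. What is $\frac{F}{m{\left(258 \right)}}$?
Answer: $- \frac{56457}{172} \approx -328.24$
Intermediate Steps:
$F = 56457$
$m{\left(X \right)} = - \frac{2 X}{3}$ ($m{\left(X \right)} = \frac{\left(X + X\right) \left(-1\right)}{3} = \frac{2 X \left(-1\right)}{3} = \frac{\left(-2\right) X}{3} = - \frac{2 X}{3}$)
$\frac{F}{m{\left(258 \right)}} = \frac{56457}{\left(- \frac{2}{3}\right) 258} = \frac{56457}{-172} = 56457 \left(- \frac{1}{172}\right) = - \frac{56457}{172}$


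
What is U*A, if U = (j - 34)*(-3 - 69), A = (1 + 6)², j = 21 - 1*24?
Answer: 130536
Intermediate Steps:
j = -3 (j = 21 - 24 = -3)
A = 49 (A = 7² = 49)
U = 2664 (U = (-3 - 34)*(-3 - 69) = -37*(-72) = 2664)
U*A = 2664*49 = 130536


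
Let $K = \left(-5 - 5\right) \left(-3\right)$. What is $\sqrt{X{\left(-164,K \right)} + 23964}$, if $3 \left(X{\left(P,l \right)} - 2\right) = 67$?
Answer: $\frac{\sqrt{215895}}{3} \approx 154.88$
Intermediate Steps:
$K = 30$ ($K = \left(-10\right) \left(-3\right) = 30$)
$X{\left(P,l \right)} = \frac{73}{3}$ ($X{\left(P,l \right)} = 2 + \frac{1}{3} \cdot 67 = 2 + \frac{67}{3} = \frac{73}{3}$)
$\sqrt{X{\left(-164,K \right)} + 23964} = \sqrt{\frac{73}{3} + 23964} = \sqrt{\frac{71965}{3}} = \frac{\sqrt{215895}}{3}$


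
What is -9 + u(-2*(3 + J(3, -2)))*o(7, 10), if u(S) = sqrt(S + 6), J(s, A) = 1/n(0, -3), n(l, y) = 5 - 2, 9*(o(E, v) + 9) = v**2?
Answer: -9 + 19*I*sqrt(6)/27 ≈ -9.0 + 1.7237*I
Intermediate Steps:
o(E, v) = -9 + v**2/9
n(l, y) = 3
J(s, A) = 1/3
u(S) = sqrt(6 + S)
-9 + u(-2*(3 + J(3, -2)))*o(7, 10) = -9 + sqrt(6 - 2*(3 + 1/3))*(-9 + (1/9)*10**2) = -9 + sqrt(6 - 2*10/3)*(-9 + (1/9)*100) = -9 + sqrt(6 - 20/3)*(-9 + 100/9) = -9 + sqrt(-2/3)*(19/9) = -9 + (I*sqrt(6)/3)*(19/9) = -9 + 19*I*sqrt(6)/27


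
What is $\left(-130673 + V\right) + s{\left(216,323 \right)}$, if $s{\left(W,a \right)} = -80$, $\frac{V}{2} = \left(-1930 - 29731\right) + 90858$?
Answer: $-12359$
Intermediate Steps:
$V = 118394$ ($V = 2 \left(\left(-1930 - 29731\right) + 90858\right) = 2 \left(-31661 + 90858\right) = 2 \cdot 59197 = 118394$)
$\left(-130673 + V\right) + s{\left(216,323 \right)} = \left(-130673 + 118394\right) - 80 = -12279 - 80 = -12359$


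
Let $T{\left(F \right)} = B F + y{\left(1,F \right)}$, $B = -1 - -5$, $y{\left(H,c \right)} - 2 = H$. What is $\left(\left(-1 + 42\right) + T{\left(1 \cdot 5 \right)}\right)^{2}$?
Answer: $4096$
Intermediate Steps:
$y{\left(H,c \right)} = 2 + H$
$B = 4$ ($B = -1 + 5 = 4$)
$T{\left(F \right)} = 3 + 4 F$ ($T{\left(F \right)} = 4 F + \left(2 + 1\right) = 4 F + 3 = 3 + 4 F$)
$\left(\left(-1 + 42\right) + T{\left(1 \cdot 5 \right)}\right)^{2} = \left(\left(-1 + 42\right) + \left(3 + 4 \cdot 1 \cdot 5\right)\right)^{2} = \left(41 + \left(3 + 4 \cdot 5\right)\right)^{2} = \left(41 + \left(3 + 20\right)\right)^{2} = \left(41 + 23\right)^{2} = 64^{2} = 4096$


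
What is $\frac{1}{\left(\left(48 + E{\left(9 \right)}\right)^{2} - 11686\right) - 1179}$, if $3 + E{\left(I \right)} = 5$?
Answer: $- \frac{1}{10365} \approx -9.6478 \cdot 10^{-5}$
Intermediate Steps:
$E{\left(I \right)} = 2$ ($E{\left(I \right)} = -3 + 5 = 2$)
$\frac{1}{\left(\left(48 + E{\left(9 \right)}\right)^{2} - 11686\right) - 1179} = \frac{1}{\left(\left(48 + 2\right)^{2} - 11686\right) - 1179} = \frac{1}{\left(50^{2} - 11686\right) + \left(-24426 + 23247\right)} = \frac{1}{\left(2500 - 11686\right) - 1179} = \frac{1}{-9186 - 1179} = \frac{1}{-10365} = - \frac{1}{10365}$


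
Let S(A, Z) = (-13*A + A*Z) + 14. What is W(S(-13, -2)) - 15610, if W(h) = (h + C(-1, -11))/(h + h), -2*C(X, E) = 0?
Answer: -31219/2 ≈ -15610.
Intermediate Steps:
S(A, Z) = 14 - 13*A + A*Z
C(X, E) = 0 (C(X, E) = -½*0 = 0)
W(h) = ½ (W(h) = (h + 0)/(h + h) = h/((2*h)) = h*(1/(2*h)) = ½)
W(S(-13, -2)) - 15610 = ½ - 15610 = -31219/2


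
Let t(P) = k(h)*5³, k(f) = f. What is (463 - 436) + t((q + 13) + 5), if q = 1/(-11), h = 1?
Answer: 152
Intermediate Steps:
q = -1/11 ≈ -0.090909
t(P) = 125 (t(P) = 1*5³ = 1*125 = 125)
(463 - 436) + t((q + 13) + 5) = (463 - 436) + 125 = 27 + 125 = 152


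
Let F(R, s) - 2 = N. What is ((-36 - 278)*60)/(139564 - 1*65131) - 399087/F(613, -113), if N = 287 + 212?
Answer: -3301631279/4143437 ≈ -796.83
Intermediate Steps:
N = 499
F(R, s) = 501 (F(R, s) = 2 + 499 = 501)
((-36 - 278)*60)/(139564 - 1*65131) - 399087/F(613, -113) = ((-36 - 278)*60)/(139564 - 1*65131) - 399087/501 = (-314*60)/(139564 - 65131) - 399087*1/501 = -18840/74433 - 133029/167 = -18840*1/74433 - 133029/167 = -6280/24811 - 133029/167 = -3301631279/4143437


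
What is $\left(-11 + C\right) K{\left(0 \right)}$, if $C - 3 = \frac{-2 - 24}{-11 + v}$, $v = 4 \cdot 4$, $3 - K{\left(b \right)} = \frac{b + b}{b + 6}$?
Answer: $- \frac{198}{5} \approx -39.6$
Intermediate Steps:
$K{\left(b \right)} = 3 - \frac{2 b}{6 + b}$ ($K{\left(b \right)} = 3 - \frac{b + b}{b + 6} = 3 - \frac{2 b}{6 + b}$)
$v = 16$
$C = - \frac{11}{5}$ ($C = 3 + \frac{-2 - 24}{-11 + 16} = 3 - \frac{26}{5} = - \frac{11}{5} \approx -2.2$)
$\left(-11 + C\right) K{\left(0 \right)} = \left(-11 - \frac{11}{5}\right) \frac{18 + 0}{6 + 0} = - \frac{66 \cdot \frac{1}{6} \cdot 18}{5} = \left(- \frac{66}{5}\right) 3 = - \frac{198}{5}$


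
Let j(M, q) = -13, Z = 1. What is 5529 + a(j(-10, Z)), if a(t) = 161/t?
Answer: 71716/13 ≈ 5516.6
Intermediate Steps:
5529 + a(j(-10, Z)) = 5529 + 161/(-13) = 5529 + 161*(-1/13) = 5529 - 161/13 = 71716/13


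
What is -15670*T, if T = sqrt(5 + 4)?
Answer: -47010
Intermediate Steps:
T = 3 (T = sqrt(9) = 3)
-15670*T = -15670*3 = -47010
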